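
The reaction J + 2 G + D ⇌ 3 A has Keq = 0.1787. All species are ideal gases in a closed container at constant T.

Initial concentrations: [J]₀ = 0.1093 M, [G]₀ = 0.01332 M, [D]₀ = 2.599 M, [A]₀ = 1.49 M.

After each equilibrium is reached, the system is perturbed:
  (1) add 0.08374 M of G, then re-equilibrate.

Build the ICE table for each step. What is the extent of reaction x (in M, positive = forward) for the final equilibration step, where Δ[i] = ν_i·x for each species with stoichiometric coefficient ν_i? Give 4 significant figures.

x = 0.008809 M

Q₀ = 6.5633e+04 vs Keq = 0.1787 ⇒ Q>K, reverse
Step 1:
                   J          G          D          A
  I           0.1093    0.01332      2.599       1.49
  C           0.3368     0.6735     0.3368      -1.01
  E           0.4461     0.6868      2.936     0.4797
  solve Keq expr → x = -0.3368; check Q = 0.1787
Then add 0.08374 M of G.
Step 2:
                   J          G          D          A
  I           0.4461     0.7706      2.936     0.4797
  C        -0.008809   -0.01762  -0.008809    0.02643
  E           0.4373      0.753      2.927     0.5061
  solve Keq expr → x = 0.008809; check Q = 0.1787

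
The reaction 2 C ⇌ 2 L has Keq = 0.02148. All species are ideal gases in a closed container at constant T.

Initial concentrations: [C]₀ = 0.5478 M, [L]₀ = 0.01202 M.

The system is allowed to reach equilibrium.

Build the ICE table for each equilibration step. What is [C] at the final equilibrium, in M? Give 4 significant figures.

[C]_eq = 0.4883 M

Q₀ = 4.8147e-04 vs Keq = 0.02148 ⇒ Q<K, forward
Step 1:
                   C          L
  I           0.5478    0.01202
  C         -0.05954    0.05954
  E           0.4883    0.07156
  solve Keq expr → x = 0.02977; check Q = 0.02148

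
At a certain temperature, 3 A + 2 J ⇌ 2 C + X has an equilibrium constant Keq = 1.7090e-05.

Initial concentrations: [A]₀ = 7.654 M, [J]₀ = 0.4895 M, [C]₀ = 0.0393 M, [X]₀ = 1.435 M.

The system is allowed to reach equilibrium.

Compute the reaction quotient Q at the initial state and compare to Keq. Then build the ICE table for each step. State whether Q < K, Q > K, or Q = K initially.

Q₀ = 2.0628e-05; Q > K (proceeds reverse)

Q₀ = 2.0628e-05 vs Keq = 1.7090e-05 ⇒ Q>K, reverse
Step 1:
                    A           J           C           X
  init          7.654      0.4895      0.0393       1.435
  Δ          0.004857    0.003238   -0.003238   -0.001619
  eq            7.659      0.4927     0.03606       1.433
  solve Keq expr → x = -0.001619; check Q = 1.7090e-05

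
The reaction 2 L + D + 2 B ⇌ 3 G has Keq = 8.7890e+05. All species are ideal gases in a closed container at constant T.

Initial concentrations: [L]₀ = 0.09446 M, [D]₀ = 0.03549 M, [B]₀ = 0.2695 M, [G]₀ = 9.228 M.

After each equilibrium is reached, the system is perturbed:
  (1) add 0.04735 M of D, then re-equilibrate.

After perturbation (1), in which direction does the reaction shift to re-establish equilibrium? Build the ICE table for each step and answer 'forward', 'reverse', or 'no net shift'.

Q₀ = 3.4167e+07 vs Keq = 8.7890e+05 ⇒ Q>K, reverse
Step 1:
                  L         D         B         G
  Initial   0.09446   0.03549    0.2695     9.228
  Change     0.1319   0.06596    0.1319   -0.1979
  Equil      0.2264    0.1015    0.4014      9.03
  solve Keq expr → x = -0.06596; check Q = 8.7890e+05
Then add 0.04735 M of D.
Step 2:
                  L         D         B         G
  Initial    0.2264    0.1488    0.4014      9.03
  Change   -0.02086  -0.01043  -0.02086   0.03128
  Equil      0.2055    0.1384    0.3806     9.061
  solve Keq expr → x = 0.01043; check Q = 8.7890e+05

Direction: forward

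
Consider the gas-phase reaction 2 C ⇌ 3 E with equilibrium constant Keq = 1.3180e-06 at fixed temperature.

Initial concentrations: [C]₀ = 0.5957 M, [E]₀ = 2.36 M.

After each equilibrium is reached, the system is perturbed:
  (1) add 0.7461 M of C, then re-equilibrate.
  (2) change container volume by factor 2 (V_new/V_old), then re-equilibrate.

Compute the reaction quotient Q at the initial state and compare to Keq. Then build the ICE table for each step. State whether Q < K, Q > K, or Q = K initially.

Q₀ = 37.04 vs Keq = 1.3180e-06 ⇒ Q>K, reverse
Step 1:
                  C         E
  Initial    0.5957      2.36
  Change      1.561    -2.342
  Equil       2.157    0.0183
  solve Keq expr → x = -0.7806; check Q = 1.3180e-06
Then add 0.7461 M of C.
Step 2:
                  C         E
  Initial     2.903    0.0183
  Change  -0.002663  0.003995
  Equil         2.9    0.0223
  solve Keq expr → x = 0.001332; check Q = 1.3180e-06
Then change container volume by factor 2 (V_new/V_old).
Step 3:
                  C         E
  Initial      1.45   0.01115
  Change  -0.001924  0.002885
  Equil       1.448   0.01403
  solve Keq expr → x = 9.6181e-04; check Q = 1.3180e-06

Q₀ = 37.04; Q > K (proceeds reverse)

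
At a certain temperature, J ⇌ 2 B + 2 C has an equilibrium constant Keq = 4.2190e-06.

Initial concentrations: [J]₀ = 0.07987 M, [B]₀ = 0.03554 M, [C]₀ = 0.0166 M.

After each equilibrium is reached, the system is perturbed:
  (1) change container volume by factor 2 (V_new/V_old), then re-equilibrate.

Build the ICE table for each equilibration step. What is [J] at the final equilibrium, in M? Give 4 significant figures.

[J]_eq = 0.03628 M

Q₀ = 4.3578e-06 vs Keq = 4.2190e-06 ⇒ Q>K, reverse
Step 1:
                    J           B           C
  I           0.07987     0.03554      0.0166
  C        8.8057e-05 -1.7611e-04 -1.7611e-04
  E           0.07996     0.03536     0.01642
  solve Keq expr → x = -8.8057e-05; check Q = 4.2190e-06
Then change container volume by factor 2 (V_new/V_old).
Step 2:
                    J           B           C
  I           0.03998     0.01768    0.008212
  C         -0.003696    0.007392    0.007392
  E           0.03628     0.02507      0.0156
  solve Keq expr → x = 0.003696; check Q = 4.2190e-06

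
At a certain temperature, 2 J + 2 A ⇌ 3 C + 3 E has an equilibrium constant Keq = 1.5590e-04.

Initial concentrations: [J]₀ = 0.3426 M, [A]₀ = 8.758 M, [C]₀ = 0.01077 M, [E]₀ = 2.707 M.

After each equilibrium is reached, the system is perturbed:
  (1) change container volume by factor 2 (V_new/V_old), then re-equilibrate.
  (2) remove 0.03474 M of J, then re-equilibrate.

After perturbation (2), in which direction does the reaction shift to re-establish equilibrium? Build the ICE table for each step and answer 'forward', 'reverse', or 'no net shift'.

Q₀ = 2.7525e-06 vs Keq = 1.5590e-04 ⇒ Q<K, forward
Step 1:
                   J          A          C          E
  Initial     0.3426      8.758    0.01077      2.707
  Change    -0.01905   -0.01905    0.02857    0.02857
  Equil       0.3236      8.739    0.03934      2.736
  solve Keq expr → x = 0.009523; check Q = 1.5590e-04
Then change container volume by factor 2 (V_new/V_old).
Step 2:
                   J          A          C          E
  Initial     0.1618      4.369    0.01967      1.368
  Change    -0.00693   -0.00693     0.0104     0.0104
  Equil       0.1548      4.363    0.03007      1.378
  solve Keq expr → x = 0.003465; check Q = 1.5590e-04
Then remove 0.03474 M of J.
Step 3:
                   J          A          C          E
  Initial     0.1201      4.363    0.03007      1.378
  Change    0.002801   0.002801  -0.004201  -0.004201
  Equil       0.1229      4.365    0.02586      1.374
  solve Keq expr → x = -0.0014; check Q = 1.5590e-04

Direction: reverse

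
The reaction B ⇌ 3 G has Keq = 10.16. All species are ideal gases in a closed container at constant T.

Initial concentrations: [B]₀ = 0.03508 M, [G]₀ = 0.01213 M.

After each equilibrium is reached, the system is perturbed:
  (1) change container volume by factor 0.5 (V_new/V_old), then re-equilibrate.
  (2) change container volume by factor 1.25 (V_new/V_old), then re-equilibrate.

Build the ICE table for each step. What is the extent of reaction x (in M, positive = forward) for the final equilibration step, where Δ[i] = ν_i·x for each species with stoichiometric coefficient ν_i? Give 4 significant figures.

Q₀ = 5.0877e-05 vs Keq = 10.16 ⇒ Q<K, forward
Step 1:
                   B          G
  init       0.03508    0.01213
  Δ         -0.03492     0.1048
  eq      1.5723e-04     0.1169
  solve Keq expr → x = 0.03492; check Q = 10.16
Then change container volume by factor 0.5 (V_new/V_old).
Step 2:
                   B          G
  init    3.1446e-04     0.2338
  Δ       9.0028e-04  -0.002701
  eq        0.001215     0.2311
  solve Keq expr → x = -9.0028e-04; check Q = 10.16
Then change container volume by factor 1.25 (V_new/V_old).
Step 3:
                   B          G
  init    9.7179e-04     0.1849
  Δ       -3.3951e-04   0.001019
  eq      6.3228e-04     0.1859
  solve Keq expr → x = 3.3951e-04; check Q = 10.16

x = 3.3951e-04 M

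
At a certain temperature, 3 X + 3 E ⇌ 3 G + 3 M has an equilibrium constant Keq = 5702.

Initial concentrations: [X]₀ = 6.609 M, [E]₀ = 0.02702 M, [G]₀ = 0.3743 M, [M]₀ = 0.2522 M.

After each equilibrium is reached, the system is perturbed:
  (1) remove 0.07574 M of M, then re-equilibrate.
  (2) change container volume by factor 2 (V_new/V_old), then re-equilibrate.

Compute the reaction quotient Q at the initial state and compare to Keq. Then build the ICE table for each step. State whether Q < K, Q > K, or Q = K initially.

Q₀ = 0.1477; Q < K (proceeds forward)

Q₀ = 0.1477 vs Keq = 5702 ⇒ Q<K, forward
Step 1:
                  X         E         G         M
  Initial     6.609   0.02702    0.3743    0.2522
  Change   -0.02607  -0.02607   0.02607   0.02607
  Equil       6.583 9.4734e-04    0.4004    0.2783
  solve Keq expr → x = 0.008691; check Q = 5702
Then remove 0.07574 M of M.
Step 2:
                  X         E         G         M
  Initial     6.583 9.4734e-04    0.4004    0.2025
  Change  -2.5650e-04 -2.5650e-04 2.5650e-04 2.5650e-04
  Equil       6.583 6.9084e-04    0.4006    0.2028
  solve Keq expr → x = 8.5501e-05; check Q = 5702
Then change container volume by factor 2 (V_new/V_old).
Step 3:
                  X         E         G         M
  Initial     3.291 3.4542e-04    0.2003    0.1014
  Change          0         0         0         0
  Equil       3.291 3.4542e-04    0.2003    0.1014
  solve Keq expr → x = 0; check Q = 5702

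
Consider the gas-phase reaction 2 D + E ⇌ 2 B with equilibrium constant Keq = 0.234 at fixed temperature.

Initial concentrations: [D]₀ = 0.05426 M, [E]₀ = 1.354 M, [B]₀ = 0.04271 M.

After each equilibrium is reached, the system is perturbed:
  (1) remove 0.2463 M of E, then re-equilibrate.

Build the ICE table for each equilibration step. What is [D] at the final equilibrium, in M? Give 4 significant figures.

[D]_eq = 0.06421 M

Q₀ = 0.4576 vs Keq = 0.234 ⇒ Q>K, reverse
Step 1:
                  D         E         B
  I         0.05426     1.354   0.04271
  C        0.007754  0.003877 -0.007754
  E         0.06201     1.358   0.03496
  solve Keq expr → x = -0.003877; check Q = 0.234
Then remove 0.2463 M of E.
Step 2:
                  D         E         B
  I         0.06201     1.112   0.03496
  C        0.002194  0.001097 -0.002194
  E         0.06421     1.113   0.03276
  solve Keq expr → x = -0.001097; check Q = 0.234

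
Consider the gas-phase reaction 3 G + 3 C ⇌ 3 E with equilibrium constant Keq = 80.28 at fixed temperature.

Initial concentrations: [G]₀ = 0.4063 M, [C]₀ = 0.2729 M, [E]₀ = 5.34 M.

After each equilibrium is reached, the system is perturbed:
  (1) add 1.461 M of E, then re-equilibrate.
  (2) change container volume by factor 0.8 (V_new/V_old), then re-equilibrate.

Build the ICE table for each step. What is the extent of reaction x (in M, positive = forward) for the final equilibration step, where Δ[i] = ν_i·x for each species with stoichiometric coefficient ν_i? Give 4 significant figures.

x = 0.04747 M

Q₀ = 1.1171e+05 vs Keq = 80.28 ⇒ Q>K, reverse
Step 1:
                   G          C          E
  I           0.4063     0.2729       5.34
  C           0.6997     0.6997    -0.6997
  E            1.106     0.9726       4.64
  solve Keq expr → x = -0.2332; check Q = 80.28
Then add 1.461 M of E.
Step 2:
                   G          C          E
  I            1.106     0.9726      6.101
  C           0.1383     0.1383    -0.1383
  E            1.244      1.111      5.963
  solve Keq expr → x = -0.0461; check Q = 80.28
Then change container volume by factor 0.8 (V_new/V_old).
Step 3:
                   G          C          E
  I            1.555      1.389      7.454
  C          -0.1424    -0.1424     0.1424
  E            1.413      1.246      7.596
  solve Keq expr → x = 0.04747; check Q = 80.28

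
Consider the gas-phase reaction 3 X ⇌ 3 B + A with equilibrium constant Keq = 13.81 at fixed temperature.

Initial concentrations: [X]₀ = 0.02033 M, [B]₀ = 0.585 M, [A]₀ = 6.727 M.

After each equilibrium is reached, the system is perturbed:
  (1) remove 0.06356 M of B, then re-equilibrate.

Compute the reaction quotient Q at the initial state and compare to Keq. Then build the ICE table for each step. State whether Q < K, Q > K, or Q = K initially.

Q₀ = 1.6028e+05; Q > K (proceeds reverse)

Q₀ = 1.6028e+05 vs Keq = 13.81 ⇒ Q>K, reverse
Step 1:
                    X           B           A
  init        0.02033       0.585       6.727
  Δ            0.2456     -0.2456    -0.08187
  eq           0.2659      0.3394       6.645
  solve Keq expr → x = -0.08187; check Q = 13.81
Then remove 0.06356 M of B.
Step 2:
                    X           B           A
  init         0.2659      0.2758       6.645
  Δ          -0.02786     0.02786    0.009287
  eq           0.2381      0.3037       6.654
  solve Keq expr → x = 0.009287; check Q = 13.81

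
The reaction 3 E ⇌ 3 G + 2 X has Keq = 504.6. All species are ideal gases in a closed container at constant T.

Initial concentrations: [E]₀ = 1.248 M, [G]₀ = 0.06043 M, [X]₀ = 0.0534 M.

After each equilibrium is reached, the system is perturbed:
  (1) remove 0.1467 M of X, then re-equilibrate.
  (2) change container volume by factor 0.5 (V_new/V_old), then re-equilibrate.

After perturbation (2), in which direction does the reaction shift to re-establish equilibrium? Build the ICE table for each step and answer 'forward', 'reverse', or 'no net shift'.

Q₀ = 3.2374e-07 vs Keq = 504.6 ⇒ Q<K, forward
Step 1:
                   E          G          X
  init         1.248    0.06043     0.0534
  Δ            -1.12       1.12     0.7468
  eq          0.1278      1.181     0.8002
  solve Keq expr → x = 0.3734; check Q = 504.6
Then remove 0.1467 M of X.
Step 2:
                   E          G          X
  init        0.1278      1.181     0.6535
  Δ         -0.01378    0.01378   0.009188
  eq           0.114      1.194     0.6627
  solve Keq expr → x = 0.004594; check Q = 504.6
Then change container volume by factor 0.5 (V_new/V_old).
Step 3:
                   E          G          X
  init        0.2281      2.389      1.325
  Δ           0.1056    -0.1056    -0.0704
  eq          0.3337      2.283      1.255
  solve Keq expr → x = -0.0352; check Q = 504.6

Direction: reverse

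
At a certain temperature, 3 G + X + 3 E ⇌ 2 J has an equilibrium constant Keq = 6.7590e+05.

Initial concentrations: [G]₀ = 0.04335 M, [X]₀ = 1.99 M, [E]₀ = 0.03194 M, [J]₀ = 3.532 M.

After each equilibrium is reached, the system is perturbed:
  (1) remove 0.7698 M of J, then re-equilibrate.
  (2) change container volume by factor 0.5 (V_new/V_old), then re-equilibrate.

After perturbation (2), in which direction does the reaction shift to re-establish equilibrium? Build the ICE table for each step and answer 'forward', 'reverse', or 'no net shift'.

Q₀ = 2.3617e+09 vs Keq = 6.7590e+05 ⇒ Q>K, reverse
Step 1:
                    G           X           E           J
  init        0.04335        1.99     0.03194       3.532
  Δ             0.106     0.03534       0.106    -0.07068
  eq           0.1494       2.025       0.138       3.461
  solve Keq expr → x = -0.03534; check Q = 6.7590e+05
Then remove 0.7698 M of J.
Step 2:
                    G           X           E           J
  init         0.1494       2.025       0.138       2.692
  Δ          -0.01137    -0.00379    -0.01137    0.007581
  eq            0.138       2.022      0.1266       2.699
  solve Keq expr → x = 0.00379; check Q = 6.7590e+05
Then change container volume by factor 0.5 (V_new/V_old).
Step 3:
                    G           X           E           J
  init          0.276       4.043      0.2532       5.398
  Δ           -0.1149    -0.03829     -0.1149     0.07658
  eq           0.1611       4.005      0.1383       5.475
  solve Keq expr → x = 0.03829; check Q = 6.7590e+05

Direction: forward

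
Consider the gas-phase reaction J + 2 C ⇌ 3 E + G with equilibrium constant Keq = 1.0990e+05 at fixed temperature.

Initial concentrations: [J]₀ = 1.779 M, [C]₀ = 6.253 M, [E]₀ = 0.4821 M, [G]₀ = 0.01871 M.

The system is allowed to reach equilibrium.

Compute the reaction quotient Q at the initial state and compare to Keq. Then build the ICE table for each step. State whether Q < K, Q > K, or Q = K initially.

Q₀ = 3.0139e-05; Q < K (proceeds forward)

Q₀ = 3.0139e-05 vs Keq = 1.0990e+05 ⇒ Q<K, forward
Step 1:
                    J           C           E           G
  I             1.779       6.253      0.4821     0.01871
  C            -1.779      -3.557       5.336       1.779
  E        4.4308e-04       2.696       5.818       1.797
  solve Keq expr → x = 1.779; check Q = 1.0990e+05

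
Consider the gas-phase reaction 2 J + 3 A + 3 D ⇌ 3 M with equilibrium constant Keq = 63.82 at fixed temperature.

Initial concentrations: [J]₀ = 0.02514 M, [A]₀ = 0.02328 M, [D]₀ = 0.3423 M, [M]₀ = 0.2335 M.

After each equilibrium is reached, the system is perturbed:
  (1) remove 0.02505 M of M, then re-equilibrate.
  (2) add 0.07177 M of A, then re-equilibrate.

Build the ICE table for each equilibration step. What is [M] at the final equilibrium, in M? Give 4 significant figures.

Q₀ = 3.9807e+07 vs Keq = 63.82 ⇒ Q>K, reverse
Step 1:
                    J           A           D           M
  init        0.02514     0.02328      0.3423      0.2335
  Δ           0.09939      0.1491      0.1491     -0.1491
  eq           0.1245      0.1724      0.4914     0.08441
  solve Keq expr → x = -0.0497; check Q = 63.82
Then remove 0.02505 M of M.
Step 2:
                    J           A           D           M
  init         0.1245      0.1724      0.4914     0.05936
  Δ         -0.008685    -0.01303    -0.01303     0.01303
  eq           0.1158      0.1593      0.4784     0.07239
  solve Keq expr → x = 0.004343; check Q = 63.82
Then add 0.07177 M of A.
Step 3:
                    J           A           D           M
  init         0.1158      0.2311      0.4784     0.07239
  Δ          -0.01073    -0.01609    -0.01609     0.01609
  eq           0.1051       0.215      0.4623     0.08848
  solve Keq expr → x = 0.005363; check Q = 63.82

[M]_eq = 0.08848 M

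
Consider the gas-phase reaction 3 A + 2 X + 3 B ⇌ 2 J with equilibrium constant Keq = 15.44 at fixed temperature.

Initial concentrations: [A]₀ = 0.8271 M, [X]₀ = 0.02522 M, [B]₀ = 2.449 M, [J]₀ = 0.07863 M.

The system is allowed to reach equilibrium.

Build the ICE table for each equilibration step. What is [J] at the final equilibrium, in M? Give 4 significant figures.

[J]_eq = 0.09495 M

Q₀ = 1.17 vs Keq = 15.44 ⇒ Q<K, forward
Step 1:
                  A         X         B         J
  init       0.8271   0.02522     2.449   0.07863
  Δ        -0.02448  -0.01632  -0.02448   0.01632
  eq         0.8026  0.008901     2.425   0.09495
  solve Keq expr → x = 0.008159; check Q = 15.44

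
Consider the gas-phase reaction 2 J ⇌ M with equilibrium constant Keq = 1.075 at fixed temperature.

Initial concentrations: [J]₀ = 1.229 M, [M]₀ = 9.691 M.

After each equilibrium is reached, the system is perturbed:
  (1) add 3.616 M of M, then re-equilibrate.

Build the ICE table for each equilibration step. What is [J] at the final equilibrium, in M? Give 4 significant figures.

Q₀ = 6.416 vs Keq = 1.075 ⇒ Q>K, reverse
Step 1:
                   J          M
  Initial      1.229      9.691
  Change       1.643    -0.8217
  Equil        2.872      8.869
  solve Keq expr → x = -0.8217; check Q = 1.075
Then add 3.616 M of M.
Step 2:
                   J          M
  Initial      2.872      12.49
  Change      0.5012    -0.2506
  Equil        3.374      12.23
  solve Keq expr → x = -0.2506; check Q = 1.075

[J]_eq = 3.374 M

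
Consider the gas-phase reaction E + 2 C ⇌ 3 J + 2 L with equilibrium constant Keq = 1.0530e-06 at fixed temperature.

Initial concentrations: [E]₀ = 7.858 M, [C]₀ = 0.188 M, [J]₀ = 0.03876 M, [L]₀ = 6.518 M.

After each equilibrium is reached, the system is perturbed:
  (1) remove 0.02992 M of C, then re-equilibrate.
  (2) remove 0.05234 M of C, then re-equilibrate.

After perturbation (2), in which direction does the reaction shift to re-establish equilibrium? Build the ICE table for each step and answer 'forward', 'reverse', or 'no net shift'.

Q₀ = 0.008907 vs Keq = 1.0530e-06 ⇒ Q>K, reverse
Step 1:
                    E           C           J           L
  I             7.858       0.188     0.03876       6.518
  C           0.01223     0.02446    -0.03669    -0.02446
  E              7.87      0.2125     0.00207       6.494
  solve Keq expr → x = -0.01223; check Q = 1.0530e-06
Then remove 0.02992 M of C.
Step 2:
                    E           C           J           L
  I              7.87      0.1825     0.00207       6.494
  C        6.6098e-05  1.3220e-04 -1.9829e-04 -1.3220e-04
  E              7.87      0.1827    0.001872       6.493
  solve Keq expr → x = -6.6098e-05; check Q = 1.0530e-06
Then remove 0.05234 M of C.
Step 3:
                    E           C           J           L
  I              7.87      0.1303    0.001872       6.493
  C        1.2510e-04  2.5020e-04 -3.7530e-04 -2.5020e-04
  E              7.87      0.1306    0.001497       6.493
  solve Keq expr → x = -1.2510e-04; check Q = 1.0530e-06

Direction: reverse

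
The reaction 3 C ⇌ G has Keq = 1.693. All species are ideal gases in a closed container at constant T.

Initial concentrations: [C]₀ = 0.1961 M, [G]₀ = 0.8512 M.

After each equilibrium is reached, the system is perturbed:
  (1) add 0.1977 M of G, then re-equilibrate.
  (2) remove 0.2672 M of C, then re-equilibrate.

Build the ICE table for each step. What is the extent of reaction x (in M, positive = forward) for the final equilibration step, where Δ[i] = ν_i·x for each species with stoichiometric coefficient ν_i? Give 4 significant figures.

Q₀ = 112.9 vs Keq = 1.693 ⇒ Q>K, reverse
Step 1:
                    C           G
  I            0.1961      0.8512
  C            0.5387     -0.1796
  E            0.7348      0.6716
  solve Keq expr → x = -0.1796; check Q = 1.693
Then add 0.1977 M of G.
Step 2:
                    C           G
  I            0.7348      0.8693
  C           0.05982    -0.01994
  E            0.7946      0.8494
  solve Keq expr → x = -0.01994; check Q = 1.693
Then remove 0.2672 M of C.
Step 3:
                    C           G
  I            0.5274      0.8494
  C            0.2413    -0.08043
  E            0.7687       0.769
  solve Keq expr → x = -0.08043; check Q = 1.693

x = -0.08043 M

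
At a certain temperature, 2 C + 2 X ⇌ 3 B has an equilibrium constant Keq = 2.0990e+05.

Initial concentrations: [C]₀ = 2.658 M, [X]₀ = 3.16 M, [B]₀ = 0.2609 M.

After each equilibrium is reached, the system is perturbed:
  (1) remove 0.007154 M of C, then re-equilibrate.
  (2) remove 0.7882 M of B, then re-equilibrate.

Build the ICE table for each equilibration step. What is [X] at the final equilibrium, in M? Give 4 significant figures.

[X]_eq = 0.5349 M

Q₀ = 2.5173e-04 vs Keq = 2.0990e+05 ⇒ Q<K, forward
Step 1:
                    C           X           B
  I             2.658        3.16      0.2609
  C            -2.623      -2.623       3.935
  E           0.03493      0.5369       4.195
  solve Keq expr → x = 1.312; check Q = 2.0990e+05
Then remove 0.007154 M of C.
Step 2:
                    C           X           B
  I           0.02778      0.5369       4.195
  C          0.006607    0.006607   -0.009911
  E           0.03439      0.5435       4.186
  solve Keq expr → x = -0.003304; check Q = 2.0990e+05
Then remove 0.7882 M of B.
Step 3:
                    C           X           B
  I           0.03439      0.5435       3.397
  C         -0.008685   -0.008685     0.01303
  E            0.0257      0.5349        3.41
  solve Keq expr → x = 0.004343; check Q = 2.0990e+05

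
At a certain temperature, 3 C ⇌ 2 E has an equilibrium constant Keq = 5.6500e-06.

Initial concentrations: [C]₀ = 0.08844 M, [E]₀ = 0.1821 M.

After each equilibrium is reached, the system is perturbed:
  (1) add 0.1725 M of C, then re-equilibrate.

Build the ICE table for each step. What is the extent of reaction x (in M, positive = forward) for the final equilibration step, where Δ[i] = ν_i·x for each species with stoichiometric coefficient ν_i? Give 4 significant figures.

x = 2.0450e-04 M

Q₀ = 47.94 vs Keq = 5.6500e-06 ⇒ Q>K, reverse
Step 1:
                   C          E
  init       0.08844     0.1821
  Δ           0.2724    -0.1816
  eq          0.3608 5.1518e-04
  solve Keq expr → x = -0.09079; check Q = 5.6500e-06
Then add 0.1725 M of C.
Step 2:
                   C          E
  init        0.5333 5.1518e-04
  Δ       -6.1349e-04 4.0900e-04
  eq          0.5327 9.2417e-04
  solve Keq expr → x = 2.0450e-04; check Q = 5.6500e-06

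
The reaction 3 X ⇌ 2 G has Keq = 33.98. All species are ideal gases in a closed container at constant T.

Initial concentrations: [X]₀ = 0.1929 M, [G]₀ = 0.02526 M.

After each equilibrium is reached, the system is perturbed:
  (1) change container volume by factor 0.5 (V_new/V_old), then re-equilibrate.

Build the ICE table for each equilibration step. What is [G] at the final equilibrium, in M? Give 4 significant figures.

[G]_eq = 0.2304 M

Q₀ = 0.08889 vs Keq = 33.98 ⇒ Q<K, forward
Step 1:
                    X           G
  Initial      0.1929     0.02526
  Change      -0.1232      0.0821
  Equil       0.06974      0.1074
  solve Keq expr → x = 0.04105; check Q = 33.98
Then change container volume by factor 0.5 (V_new/V_old).
Step 2:
                    X           G
  Initial      0.1395      0.2147
  Change     -0.02346     0.01564
  Equil         0.116      0.2304
  solve Keq expr → x = 0.007821; check Q = 33.98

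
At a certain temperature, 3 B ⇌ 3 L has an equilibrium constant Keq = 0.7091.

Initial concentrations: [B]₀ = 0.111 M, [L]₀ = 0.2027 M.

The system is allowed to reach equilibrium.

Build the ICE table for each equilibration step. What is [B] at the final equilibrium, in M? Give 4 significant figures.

Q₀ = 6.09 vs Keq = 0.7091 ⇒ Q>K, reverse
Step 1:
                  B         L
  Initial     0.111    0.2027
  Change    0.05483  -0.05483
  Equil      0.1658    0.1479
  solve Keq expr → x = -0.01828; check Q = 0.7091

[B]_eq = 0.1658 M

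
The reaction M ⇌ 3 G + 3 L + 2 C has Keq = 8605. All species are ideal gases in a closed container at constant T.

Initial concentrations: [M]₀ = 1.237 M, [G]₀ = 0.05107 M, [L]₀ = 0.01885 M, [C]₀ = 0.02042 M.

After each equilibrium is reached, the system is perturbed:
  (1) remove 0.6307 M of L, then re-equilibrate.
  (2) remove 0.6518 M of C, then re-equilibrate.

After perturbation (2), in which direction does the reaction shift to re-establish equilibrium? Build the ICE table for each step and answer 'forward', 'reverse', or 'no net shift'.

Q₀ = 3.0073e-13 vs Keq = 8605 ⇒ Q<K, forward
Step 1:
                  M         G         L         C
  Initial     1.237   0.05107   0.01885   0.02042
  Change    -0.9627     2.888     2.888     1.925
  Equil      0.2743     2.939     2.907     1.946
  solve Keq expr → x = 0.9627; check Q = 8605
Then remove 0.6307 M of L.
Step 2:
                  M         G         L         C
  Initial    0.2743     2.939     2.276     1.946
  Change     -0.057     0.171     0.171     0.114
  Equil      0.2173      3.11     2.447      2.06
  solve Keq expr → x = 0.057; check Q = 8605
Then remove 0.6518 M of C.
Step 3:
                  M         G         L         C
  Initial    0.2173      3.11     2.447     1.408
  Change   -0.05285    0.1586    0.1586    0.1057
  Equil      0.1645     3.269     2.606     1.514
  solve Keq expr → x = 0.05285; check Q = 8605

Direction: forward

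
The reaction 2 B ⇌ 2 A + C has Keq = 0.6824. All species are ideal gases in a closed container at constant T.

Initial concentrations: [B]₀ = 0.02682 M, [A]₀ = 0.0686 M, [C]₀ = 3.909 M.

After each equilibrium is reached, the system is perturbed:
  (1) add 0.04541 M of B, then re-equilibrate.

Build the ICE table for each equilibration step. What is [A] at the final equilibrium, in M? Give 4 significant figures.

[A]_eq = 0.04155 M

Q₀ = 25.57 vs Keq = 0.6824 ⇒ Q>K, reverse
Step 1:
                  B         A         C
  init      0.02682    0.0686     3.909
  Δ         0.04043  -0.04043  -0.02021
  eq        0.06725   0.02817     3.889
  solve Keq expr → x = -0.02021; check Q = 0.6824
Then add 0.04541 M of B.
Step 2:
                  B         A         C
  init       0.1127   0.02817     3.889
  Δ        -0.01338   0.01338  0.006691
  eq        0.09928   0.04155     3.895
  solve Keq expr → x = 0.006691; check Q = 0.6824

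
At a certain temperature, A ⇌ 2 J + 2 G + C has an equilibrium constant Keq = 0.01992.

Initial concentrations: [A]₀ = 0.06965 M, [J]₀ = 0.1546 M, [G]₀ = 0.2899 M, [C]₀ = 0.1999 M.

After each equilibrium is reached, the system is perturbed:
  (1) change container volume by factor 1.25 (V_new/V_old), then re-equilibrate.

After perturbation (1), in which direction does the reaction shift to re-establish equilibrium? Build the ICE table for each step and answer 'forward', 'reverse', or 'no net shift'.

Q₀ = 0.005765 vs Keq = 0.01992 ⇒ Q<K, forward
Step 1:
                  A         J         G         C
  init      0.06965    0.1546    0.2899    0.1999
  Δ        -0.02152   0.04304   0.04304   0.02152
  eq        0.04813    0.1976    0.3329    0.2214
  solve Keq expr → x = 0.02152; check Q = 0.01992
Then change container volume by factor 1.25 (V_new/V_old).
Step 2:
                  A         J         G         C
  init       0.0385    0.1581    0.2664    0.1771
  Δ        -0.01198   0.02396   0.02396   0.01198
  eq        0.02652    0.1821    0.2903    0.1891
  solve Keq expr → x = 0.01198; check Q = 0.01992

Direction: forward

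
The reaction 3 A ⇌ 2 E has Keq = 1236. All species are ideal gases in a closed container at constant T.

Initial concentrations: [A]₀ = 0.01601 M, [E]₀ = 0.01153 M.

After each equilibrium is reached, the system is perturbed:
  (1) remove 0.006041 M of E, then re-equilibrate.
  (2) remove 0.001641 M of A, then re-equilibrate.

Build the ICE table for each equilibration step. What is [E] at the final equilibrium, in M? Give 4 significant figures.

Q₀ = 32.4 vs Keq = 1236 ⇒ Q<K, forward
Step 1:
                   A          E
  Initial    0.01601    0.01153
  Change   -0.009623   0.006415
  Equil     0.006387    0.01795
  solve Keq expr → x = 0.003208; check Q = 1236
Then remove 0.006041 M of E.
Step 2:
                   A          E
  Initial   0.006387     0.0119
  Change   -0.001297 8.6434e-04
  Equil      0.00509    0.01277
  solve Keq expr → x = 4.3217e-04; check Q = 1236
Then remove 0.001641 M of A.
Step 3:
                   A          E
  Initial   0.003449    0.01277
  Change    0.001391 -9.2759e-04
  Equil     0.004841    0.01184
  solve Keq expr → x = -4.6379e-04; check Q = 1236

[E]_eq = 0.01184 M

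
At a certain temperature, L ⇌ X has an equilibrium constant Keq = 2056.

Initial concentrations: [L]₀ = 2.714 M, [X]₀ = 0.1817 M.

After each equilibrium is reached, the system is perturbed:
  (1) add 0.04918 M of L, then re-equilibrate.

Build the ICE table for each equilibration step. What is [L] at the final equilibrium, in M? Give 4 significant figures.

Q₀ = 0.06695 vs Keq = 2056 ⇒ Q<K, forward
Step 1:
                  L         X
  Initial     2.714    0.1817
  Change     -2.713     2.713
  Equil    0.001408     2.894
  solve Keq expr → x = 2.713; check Q = 2056
Then add 0.04918 M of L.
Step 2:
                  L         X
  Initial   0.05059     2.894
  Change   -0.04916   0.04916
  Equil    0.001432     2.943
  solve Keq expr → x = 0.04916; check Q = 2056

[L]_eq = 0.001432 M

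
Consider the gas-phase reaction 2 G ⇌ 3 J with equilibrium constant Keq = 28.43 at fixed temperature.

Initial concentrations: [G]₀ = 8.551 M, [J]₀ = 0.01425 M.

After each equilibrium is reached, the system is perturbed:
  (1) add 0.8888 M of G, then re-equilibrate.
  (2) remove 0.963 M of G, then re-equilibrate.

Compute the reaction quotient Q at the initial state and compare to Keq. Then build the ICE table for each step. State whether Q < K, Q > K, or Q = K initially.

Q₀ = 3.9574e-08 vs Keq = 28.43 ⇒ Q<K, forward
Step 1:
                  G         J
  Initial     8.551   0.01425
  Change     -4.855     7.282
  Equil       3.696     7.296
  solve Keq expr → x = 2.427; check Q = 28.43
Then add 0.8888 M of G.
Step 2:
                  G         J
  Initial     4.585     7.296
  Change    -0.4108    0.6162
  Equil       4.174     7.913
  solve Keq expr → x = 0.2054; check Q = 28.43
Then remove 0.963 M of G.
Step 3:
                  G         J
  Initial     3.211     7.913
  Change     0.4455   -0.6683
  Equil       3.657     7.244
  solve Keq expr → x = -0.2228; check Q = 28.43

Q₀ = 3.9574e-08; Q < K (proceeds forward)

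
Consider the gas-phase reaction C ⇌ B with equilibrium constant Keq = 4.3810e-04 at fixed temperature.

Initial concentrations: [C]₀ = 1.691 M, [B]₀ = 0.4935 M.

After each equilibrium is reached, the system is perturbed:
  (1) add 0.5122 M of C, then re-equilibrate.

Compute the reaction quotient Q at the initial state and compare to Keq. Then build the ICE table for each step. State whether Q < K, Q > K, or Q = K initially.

Q₀ = 0.2918; Q > K (proceeds reverse)

Q₀ = 0.2918 vs Keq = 4.3810e-04 ⇒ Q>K, reverse
Step 1:
                  C         B
  I           1.691    0.4935
  C          0.4925   -0.4925
  E           2.184 9.5661e-04
  solve Keq expr → x = -0.4925; check Q = 4.3810e-04
Then add 0.5122 M of C.
Step 2:
                  C         B
  I           2.696 9.5661e-04
  C       -2.2430e-04 2.2430e-04
  E           2.696  0.001181
  solve Keq expr → x = 2.2430e-04; check Q = 4.3810e-04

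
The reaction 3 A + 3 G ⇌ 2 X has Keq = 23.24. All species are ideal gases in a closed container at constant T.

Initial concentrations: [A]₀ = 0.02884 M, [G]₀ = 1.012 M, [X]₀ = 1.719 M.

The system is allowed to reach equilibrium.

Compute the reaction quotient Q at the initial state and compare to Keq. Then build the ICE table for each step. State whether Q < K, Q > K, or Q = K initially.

Q₀ = 1.1886e+05; Q > K (proceeds reverse)

Q₀ = 1.1886e+05 vs Keq = 23.24 ⇒ Q>K, reverse
Step 1:
                    A           G           X
  I           0.02884       1.012       1.719
  C            0.3176      0.3176     -0.2117
  E            0.3465        1.33       1.507
  solve Keq expr → x = -0.1059; check Q = 23.24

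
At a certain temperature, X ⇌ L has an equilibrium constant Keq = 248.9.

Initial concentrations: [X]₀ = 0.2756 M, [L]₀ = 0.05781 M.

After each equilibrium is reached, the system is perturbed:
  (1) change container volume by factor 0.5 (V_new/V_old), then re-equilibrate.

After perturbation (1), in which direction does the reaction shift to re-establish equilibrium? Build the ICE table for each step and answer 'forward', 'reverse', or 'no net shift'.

Direction: no net shift

Q₀ = 0.2098 vs Keq = 248.9 ⇒ Q<K, forward
Step 1:
                   X          L
  I           0.2756    0.05781
  C          -0.2743     0.2743
  E         0.001334     0.3321
  solve Keq expr → x = 0.2743; check Q = 248.9
Then change container volume by factor 0.5 (V_new/V_old).
Step 2:
                   X          L
  I         0.002668     0.6642
  C                0          0
  E         0.002668     0.6642
  solve Keq expr → x = 0; check Q = 248.9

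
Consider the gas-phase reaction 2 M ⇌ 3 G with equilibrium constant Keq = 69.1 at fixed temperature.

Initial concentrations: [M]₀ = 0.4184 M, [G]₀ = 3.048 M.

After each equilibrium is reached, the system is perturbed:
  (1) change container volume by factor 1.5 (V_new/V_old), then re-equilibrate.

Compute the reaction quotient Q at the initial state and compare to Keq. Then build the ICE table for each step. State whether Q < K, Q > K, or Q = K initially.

Q₀ = 161.8 vs Keq = 69.1 ⇒ Q>K, reverse
Step 1:
                   M          G
  init        0.4184      3.048
  Δ           0.1515    -0.2273
  eq          0.5699      2.821
  solve Keq expr → x = -0.07575; check Q = 69.1
Then change container volume by factor 1.5 (V_new/V_old).
Step 2:
                   M          G
  init        0.3799       1.88
  Δ         -0.05071    0.07606
  eq          0.3292      1.957
  solve Keq expr → x = 0.02535; check Q = 69.1

Q₀ = 161.8; Q > K (proceeds reverse)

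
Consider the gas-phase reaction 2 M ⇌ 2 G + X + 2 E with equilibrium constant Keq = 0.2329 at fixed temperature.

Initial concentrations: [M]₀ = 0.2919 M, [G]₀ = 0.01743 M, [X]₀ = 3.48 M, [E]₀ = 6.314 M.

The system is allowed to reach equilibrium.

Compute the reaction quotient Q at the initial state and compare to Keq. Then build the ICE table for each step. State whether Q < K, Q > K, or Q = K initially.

Q₀ = 0.4947 vs Keq = 0.2329 ⇒ Q>K, reverse
Step 1:
                   M          G          X          E
  init        0.2919    0.01743       3.48      6.314
  Δ         0.005241  -0.005241   -0.00262  -0.005241
  eq          0.2971    0.01219      3.477      6.309
  solve Keq expr → x = -0.00262; check Q = 0.2329

Q₀ = 0.4947; Q > K (proceeds reverse)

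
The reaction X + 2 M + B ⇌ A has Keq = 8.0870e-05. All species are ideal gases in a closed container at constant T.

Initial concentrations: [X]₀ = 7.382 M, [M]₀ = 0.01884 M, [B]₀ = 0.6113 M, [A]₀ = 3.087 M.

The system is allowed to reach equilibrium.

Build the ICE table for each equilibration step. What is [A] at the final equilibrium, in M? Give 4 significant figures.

[A]_eq = 0.1075 M

Q₀ = 1927 vs Keq = 8.0870e-05 ⇒ Q>K, reverse
Step 1:
                   X          M          B          A
  init         7.382    0.01884     0.6113      3.087
  Δ            2.979      5.959      2.979     -2.979
  eq           10.36      5.978      3.591     0.1075
  solve Keq expr → x = -2.979; check Q = 8.0870e-05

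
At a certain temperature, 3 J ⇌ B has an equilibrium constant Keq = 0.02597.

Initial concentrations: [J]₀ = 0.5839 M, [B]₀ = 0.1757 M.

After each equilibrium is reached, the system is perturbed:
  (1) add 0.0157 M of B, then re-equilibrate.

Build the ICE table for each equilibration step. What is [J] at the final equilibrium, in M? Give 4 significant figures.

Q₀ = 0.8826 vs Keq = 0.02597 ⇒ Q>K, reverse
Step 1:
                  J         B
  init       0.5839    0.1757
  Δ          0.4428   -0.1476
  eq          1.027   0.02811
  solve Keq expr → x = -0.1476; check Q = 0.02597
Then add 0.0157 M of B.
Step 2:
                  J         B
  init        1.027   0.04381
  Δ         0.03752  -0.01251
  eq          1.064    0.0313
  solve Keq expr → x = -0.01251; check Q = 0.02597

[J]_eq = 1.064 M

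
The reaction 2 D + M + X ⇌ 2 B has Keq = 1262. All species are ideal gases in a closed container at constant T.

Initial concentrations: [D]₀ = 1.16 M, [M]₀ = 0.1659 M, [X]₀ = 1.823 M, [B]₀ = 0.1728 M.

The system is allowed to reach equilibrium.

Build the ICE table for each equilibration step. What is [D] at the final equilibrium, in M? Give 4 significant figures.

[D]_eq = 0.8286 M

Q₀ = 0.07337 vs Keq = 1262 ⇒ Q<K, forward
Step 1:
                  D         M         X         B
  Initial      1.16    0.1659     1.823    0.1728
  Change    -0.3314   -0.1657   -0.1657    0.3314
  Equil      0.8286 1.7709e-04     1.657    0.5042
  solve Keq expr → x = 0.1657; check Q = 1262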